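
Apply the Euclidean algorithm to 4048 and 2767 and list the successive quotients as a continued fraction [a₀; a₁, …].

4048 = 1·2767 + 1281, so a_0 = 1
2767 = 2·1281 + 205, so a_1 = 2
1281 = 6·205 + 51, so a_2 = 6
205 = 4·51 + 1, so a_3 = 4
51 = 51·1 + 0, so a_4 = 51

[1; 2, 6, 4, 51]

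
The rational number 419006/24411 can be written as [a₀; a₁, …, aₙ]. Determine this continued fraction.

419006 ÷ 24411 → quotient 17, remainder 4019
24411 ÷ 4019 → quotient 6, remainder 297
4019 ÷ 297 → quotient 13, remainder 158
297 ÷ 158 → quotient 1, remainder 139
158 ÷ 139 → quotient 1, remainder 19
139 ÷ 19 → quotient 7, remainder 6
19 ÷ 6 → quotient 3, remainder 1
6 ÷ 1 → quotient 6, remainder 0

[17; 6, 13, 1, 1, 7, 3, 6]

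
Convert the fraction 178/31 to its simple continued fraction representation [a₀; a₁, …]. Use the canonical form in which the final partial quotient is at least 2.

[5; 1, 2, 1, 7]

178 ÷ 31 → quotient 5, remainder 23
31 ÷ 23 → quotient 1, remainder 8
23 ÷ 8 → quotient 2, remainder 7
8 ÷ 7 → quotient 1, remainder 1
7 ÷ 1 → quotient 7, remainder 0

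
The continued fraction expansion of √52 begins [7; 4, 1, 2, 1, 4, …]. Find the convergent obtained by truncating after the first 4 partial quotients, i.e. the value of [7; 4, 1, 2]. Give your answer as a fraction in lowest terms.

101/14

Work from the innermost term outward:
Start with 2.
1 + 1/(2/1) = 1 + 1/2 = 3/2
4 + 1/(3/2) = 4 + 2/3 = 14/3
7 + 1/(14/3) = 7 + 3/14 = 101/14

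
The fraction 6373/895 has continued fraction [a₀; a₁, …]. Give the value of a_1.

6373 ÷ 895 → quotient 7, remainder 108
895 ÷ 108 → quotient 8, remainder 31

8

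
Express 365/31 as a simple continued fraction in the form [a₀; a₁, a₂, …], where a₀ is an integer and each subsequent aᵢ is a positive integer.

[11; 1, 3, 2, 3]

365 = 11·31 + 24, so a_0 = 11
31 = 1·24 + 7, so a_1 = 1
24 = 3·7 + 3, so a_2 = 3
7 = 2·3 + 1, so a_3 = 2
3 = 3·1 + 0, so a_4 = 3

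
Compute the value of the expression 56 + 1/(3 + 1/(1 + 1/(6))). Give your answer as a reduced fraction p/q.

1519/27

a_0 = 56: 56/1
a_1 = 3: 169/3
a_2 = 1: 225/4
a_3 = 6: 1519/27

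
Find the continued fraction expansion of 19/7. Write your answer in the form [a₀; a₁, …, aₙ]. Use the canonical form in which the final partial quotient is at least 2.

[2; 1, 2, 2]

19 = 2·7 + 5, so a_0 = 2
7 = 1·5 + 2, so a_1 = 1
5 = 2·2 + 1, so a_2 = 2
2 = 2·1 + 0, so a_3 = 2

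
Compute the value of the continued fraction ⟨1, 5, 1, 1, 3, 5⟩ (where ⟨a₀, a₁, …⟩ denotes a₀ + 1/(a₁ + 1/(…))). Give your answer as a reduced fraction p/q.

a_0 = 1: 1/1
a_1 = 5: 6/5
a_2 = 1: 7/6
a_3 = 1: 13/11
a_4 = 3: 46/39
a_5 = 5: 243/206

243/206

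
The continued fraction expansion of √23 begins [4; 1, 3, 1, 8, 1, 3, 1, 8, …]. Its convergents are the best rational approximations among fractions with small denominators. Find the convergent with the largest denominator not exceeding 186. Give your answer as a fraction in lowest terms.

List convergents until the denominator exceeds the bound:
a_0 = 4: 4/1  (≤ bound)
a_1 = 1: 5/1  (≤ bound)
a_2 = 3: 19/4  (≤ bound)
a_3 = 1: 24/5  (≤ bound)
a_4 = 8: 211/44  (≤ bound)
a_5 = 1: 235/49  (≤ bound)
a_6 = 3: 916/191  (> 186, stop)

235/49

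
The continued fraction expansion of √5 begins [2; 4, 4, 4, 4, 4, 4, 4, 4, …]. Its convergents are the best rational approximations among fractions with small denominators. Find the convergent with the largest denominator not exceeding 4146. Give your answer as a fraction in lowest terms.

2889/1292

a_0 = 2: 2/1  (≤ bound)
a_1 = 4: 9/4  (≤ bound)
a_2 = 4: 38/17  (≤ bound)
a_3 = 4: 161/72  (≤ bound)
a_4 = 4: 682/305  (≤ bound)
a_5 = 4: 2889/1292  (≤ bound)
a_6 = 4: 12238/5473  (> 4146, stop)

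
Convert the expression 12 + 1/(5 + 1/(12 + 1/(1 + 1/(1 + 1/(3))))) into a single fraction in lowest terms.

a_0 = 12: 12/1
a_1 = 5: 61/5
a_2 = 12: 744/61
a_3 = 1: 805/66
a_4 = 1: 1549/127
a_5 = 3: 5452/447

5452/447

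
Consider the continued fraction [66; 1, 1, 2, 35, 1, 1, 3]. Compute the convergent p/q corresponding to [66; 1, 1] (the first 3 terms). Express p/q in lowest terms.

133/2

Compute successive convergents:
a_0 = 66: 66/1
a_1 = 1: 67/1
a_2 = 1: 133/2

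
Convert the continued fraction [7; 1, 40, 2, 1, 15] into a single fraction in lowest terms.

Start with 15.
1 + 1/(15/1) = 1 + 1/15 = 16/15
2 + 1/(16/15) = 2 + 15/16 = 47/16
40 + 1/(47/16) = 40 + 16/47 = 1896/47
1 + 1/(1896/47) = 1 + 47/1896 = 1943/1896
7 + 1/(1943/1896) = 7 + 1896/1943 = 15497/1943

15497/1943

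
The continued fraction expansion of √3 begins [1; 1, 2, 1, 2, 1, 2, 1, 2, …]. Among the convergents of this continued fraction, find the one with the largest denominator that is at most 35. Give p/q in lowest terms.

26/15

List convergents until the denominator exceeds the bound:
a_0 = 1: 1/1  (≤ bound)
a_1 = 1: 2/1  (≤ bound)
a_2 = 2: 5/3  (≤ bound)
a_3 = 1: 7/4  (≤ bound)
a_4 = 2: 19/11  (≤ bound)
a_5 = 1: 26/15  (≤ bound)
a_6 = 2: 71/41  (> 35, stop)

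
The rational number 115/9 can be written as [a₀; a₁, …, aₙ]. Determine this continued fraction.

115 = 12·9 + 7, so a_0 = 12
9 = 1·7 + 2, so a_1 = 1
7 = 3·2 + 1, so a_2 = 3
2 = 2·1 + 0, so a_3 = 2

[12; 1, 3, 2]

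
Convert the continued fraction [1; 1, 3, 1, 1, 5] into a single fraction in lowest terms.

89/50

Use the convergent recurrence hₖ = aₖ·hₖ₋₁ + hₖ₋₂ (and likewise for the denominators kₖ):
a_0 = 1: 1/1
a_1 = 1: 2/1
a_2 = 3: 7/4
a_3 = 1: 9/5
a_4 = 1: 16/9
a_5 = 5: 89/50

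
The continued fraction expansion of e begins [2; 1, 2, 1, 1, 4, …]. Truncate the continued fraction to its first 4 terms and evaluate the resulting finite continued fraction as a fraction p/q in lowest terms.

Start with 1.
2 + 1/(1/1) = 2 + 1/1 = 3/1
1 + 1/(3/1) = 1 + 1/3 = 4/3
2 + 1/(4/3) = 2 + 3/4 = 11/4

11/4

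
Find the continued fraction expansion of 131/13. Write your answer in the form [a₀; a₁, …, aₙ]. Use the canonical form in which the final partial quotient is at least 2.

131 = 10·13 + 1, so a_0 = 10
13 = 13·1 + 0, so a_1 = 13

[10; 13]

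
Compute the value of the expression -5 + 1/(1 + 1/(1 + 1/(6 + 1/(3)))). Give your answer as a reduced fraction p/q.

-183/41

Start with 3.
6 + 1/(3/1) = 6 + 1/3 = 19/3
1 + 1/(19/3) = 1 + 3/19 = 22/19
1 + 1/(22/19) = 1 + 19/22 = 41/22
-5 + 1/(41/22) = -5 + 22/41 = -183/41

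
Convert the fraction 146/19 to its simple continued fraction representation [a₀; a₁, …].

[7; 1, 2, 6]

⌊146/19⌋ = 7, remainder 13
⌊19/13⌋ = 1, remainder 6
⌊13/6⌋ = 2, remainder 1
⌊6/1⌋ = 6, remainder 0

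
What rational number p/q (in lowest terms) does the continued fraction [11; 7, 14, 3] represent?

3387/304

a_0 = 11: 11/1
a_1 = 7: 78/7
a_2 = 14: 1103/99
a_3 = 3: 3387/304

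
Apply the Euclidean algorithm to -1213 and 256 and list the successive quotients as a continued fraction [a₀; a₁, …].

⌊-1213/256⌋ = -5, remainder 67
⌊256/67⌋ = 3, remainder 55
⌊67/55⌋ = 1, remainder 12
⌊55/12⌋ = 4, remainder 7
⌊12/7⌋ = 1, remainder 5
⌊7/5⌋ = 1, remainder 2
⌊5/2⌋ = 2, remainder 1
⌊2/1⌋ = 2, remainder 0

[-5; 3, 1, 4, 1, 1, 2, 2]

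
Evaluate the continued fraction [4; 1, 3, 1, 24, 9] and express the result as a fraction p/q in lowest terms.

5379/1121

Build up convergents one term at a time:
a_0 = 4: 4/1
a_1 = 1: 5/1
a_2 = 3: 19/4
a_3 = 1: 24/5
a_4 = 24: 595/124
a_5 = 9: 5379/1121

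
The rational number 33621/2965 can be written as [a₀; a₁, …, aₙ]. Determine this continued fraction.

Repeatedly divide and take the remainder:
33621 = 11·2965 + 1006, so a_0 = 11
2965 = 2·1006 + 953, so a_1 = 2
1006 = 1·953 + 53, so a_2 = 1
953 = 17·53 + 52, so a_3 = 17
53 = 1·52 + 1, so a_4 = 1
52 = 52·1 + 0, so a_5 = 52

[11; 2, 1, 17, 1, 52]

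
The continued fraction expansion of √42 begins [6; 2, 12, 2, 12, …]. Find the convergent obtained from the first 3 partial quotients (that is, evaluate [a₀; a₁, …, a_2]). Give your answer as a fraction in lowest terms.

162/25

Start with 12.
2 + 1/(12/1) = 2 + 1/12 = 25/12
6 + 1/(25/12) = 6 + 12/25 = 162/25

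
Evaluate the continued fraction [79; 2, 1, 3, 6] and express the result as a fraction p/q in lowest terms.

5476/69

Starting at the tail and folding back:
Start with 6.
3 + 1/(6/1) = 3 + 1/6 = 19/6
1 + 1/(19/6) = 1 + 6/19 = 25/19
2 + 1/(25/19) = 2 + 19/25 = 69/25
79 + 1/(69/25) = 79 + 25/69 = 5476/69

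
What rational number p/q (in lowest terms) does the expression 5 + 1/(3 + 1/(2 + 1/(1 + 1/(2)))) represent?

143/27

Start with 2.
1 + 1/(2/1) = 1 + 1/2 = 3/2
2 + 1/(3/2) = 2 + 2/3 = 8/3
3 + 1/(8/3) = 3 + 3/8 = 27/8
5 + 1/(27/8) = 5 + 8/27 = 143/27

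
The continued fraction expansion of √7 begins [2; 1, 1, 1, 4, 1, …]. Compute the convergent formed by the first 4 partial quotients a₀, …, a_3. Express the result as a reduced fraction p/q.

Start with 1.
1 + 1/(1/1) = 1 + 1/1 = 2/1
1 + 1/(2/1) = 1 + 1/2 = 3/2
2 + 1/(3/2) = 2 + 2/3 = 8/3

8/3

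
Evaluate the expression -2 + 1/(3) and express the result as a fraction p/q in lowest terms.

-5/3

Compute successive convergents:
a_0 = -2: -2/1
a_1 = 3: -5/3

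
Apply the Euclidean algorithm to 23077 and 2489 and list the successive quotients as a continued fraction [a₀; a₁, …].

[9; 3, 1, 2, 6, 1, 14, 2]

23077 ÷ 2489 → quotient 9, remainder 676
2489 ÷ 676 → quotient 3, remainder 461
676 ÷ 461 → quotient 1, remainder 215
461 ÷ 215 → quotient 2, remainder 31
215 ÷ 31 → quotient 6, remainder 29
31 ÷ 29 → quotient 1, remainder 2
29 ÷ 2 → quotient 14, remainder 1
2 ÷ 1 → quotient 2, remainder 0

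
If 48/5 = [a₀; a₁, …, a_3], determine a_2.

⌊48/5⌋ = 9, remainder 3
⌊5/3⌋ = 1, remainder 2
⌊3/2⌋ = 1, remainder 1

1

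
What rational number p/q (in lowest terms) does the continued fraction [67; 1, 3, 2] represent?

a_0 = 67: 67/1
a_1 = 1: 68/1
a_2 = 3: 271/4
a_3 = 2: 610/9

610/9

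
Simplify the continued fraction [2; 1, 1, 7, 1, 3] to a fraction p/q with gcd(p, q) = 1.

Start with 3.
1 + 1/(3/1) = 1 + 1/3 = 4/3
7 + 1/(4/3) = 7 + 3/4 = 31/4
1 + 1/(31/4) = 1 + 4/31 = 35/31
1 + 1/(35/31) = 1 + 31/35 = 66/35
2 + 1/(66/35) = 2 + 35/66 = 167/66

167/66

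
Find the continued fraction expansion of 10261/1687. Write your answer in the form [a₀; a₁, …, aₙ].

10261 = 6·1687 + 139, so a_0 = 6
1687 = 12·139 + 19, so a_1 = 12
139 = 7·19 + 6, so a_2 = 7
19 = 3·6 + 1, so a_3 = 3
6 = 6·1 + 0, so a_4 = 6

[6; 12, 7, 3, 6]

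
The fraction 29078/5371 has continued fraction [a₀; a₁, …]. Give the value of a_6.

1

29078 = 5·5371 + 2223, so a_0 = 5
5371 = 2·2223 + 925, so a_1 = 2
2223 = 2·925 + 373, so a_2 = 2
925 = 2·373 + 179, so a_3 = 2
373 = 2·179 + 15, so a_4 = 2
179 = 11·15 + 14, so a_5 = 11
15 = 1·14 + 1, so a_6 = 1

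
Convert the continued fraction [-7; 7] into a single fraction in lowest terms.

a_0 = -7: -7/1
a_1 = 7: -48/7

-48/7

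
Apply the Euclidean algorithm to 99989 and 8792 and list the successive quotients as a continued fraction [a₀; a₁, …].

⌊99989/8792⌋ = 11, remainder 3277
⌊8792/3277⌋ = 2, remainder 2238
⌊3277/2238⌋ = 1, remainder 1039
⌊2238/1039⌋ = 2, remainder 160
⌊1039/160⌋ = 6, remainder 79
⌊160/79⌋ = 2, remainder 2
⌊79/2⌋ = 39, remainder 1
⌊2/1⌋ = 2, remainder 0

[11; 2, 1, 2, 6, 2, 39, 2]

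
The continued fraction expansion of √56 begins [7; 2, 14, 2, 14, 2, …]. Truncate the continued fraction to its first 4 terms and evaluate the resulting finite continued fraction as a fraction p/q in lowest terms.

Starting at the tail and folding back:
Start with 2.
14 + 1/(2/1) = 14 + 1/2 = 29/2
2 + 1/(29/2) = 2 + 2/29 = 60/29
7 + 1/(60/29) = 7 + 29/60 = 449/60

449/60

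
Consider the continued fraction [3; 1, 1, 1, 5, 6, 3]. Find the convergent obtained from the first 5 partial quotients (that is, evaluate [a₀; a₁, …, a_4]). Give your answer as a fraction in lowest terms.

Start with 5.
1 + 1/(5/1) = 1 + 1/5 = 6/5
1 + 1/(6/5) = 1 + 5/6 = 11/6
1 + 1/(11/6) = 1 + 6/11 = 17/11
3 + 1/(17/11) = 3 + 11/17 = 62/17

62/17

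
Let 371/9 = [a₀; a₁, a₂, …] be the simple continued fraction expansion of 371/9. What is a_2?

Repeatedly divide and take the remainder:
371 ÷ 9 → quotient 41, remainder 2
9 ÷ 2 → quotient 4, remainder 1
2 ÷ 1 → quotient 2, remainder 0

2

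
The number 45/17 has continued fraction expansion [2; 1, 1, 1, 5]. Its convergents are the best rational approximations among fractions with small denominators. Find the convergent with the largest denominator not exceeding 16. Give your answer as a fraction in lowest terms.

a_0 = 2: 2/1  (≤ bound)
a_1 = 1: 3/1  (≤ bound)
a_2 = 1: 5/2  (≤ bound)
a_3 = 1: 8/3  (≤ bound)
a_4 = 5: 45/17  (> 16, stop)

8/3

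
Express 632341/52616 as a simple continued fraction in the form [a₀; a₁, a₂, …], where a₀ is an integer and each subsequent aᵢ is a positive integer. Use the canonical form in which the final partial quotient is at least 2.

Repeatedly divide and take the remainder:
⌊632341/52616⌋ = 12, remainder 949
⌊52616/949⌋ = 55, remainder 421
⌊949/421⌋ = 2, remainder 107
⌊421/107⌋ = 3, remainder 100
⌊107/100⌋ = 1, remainder 7
⌊100/7⌋ = 14, remainder 2
⌊7/2⌋ = 3, remainder 1
⌊2/1⌋ = 2, remainder 0

[12; 55, 2, 3, 1, 14, 3, 2]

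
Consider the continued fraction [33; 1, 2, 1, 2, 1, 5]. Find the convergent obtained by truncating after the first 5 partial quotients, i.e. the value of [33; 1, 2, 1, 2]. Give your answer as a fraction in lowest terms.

Work from the innermost term outward:
Start with 2.
1 + 1/(2/1) = 1 + 1/2 = 3/2
2 + 1/(3/2) = 2 + 2/3 = 8/3
1 + 1/(8/3) = 1 + 3/8 = 11/8
33 + 1/(11/8) = 33 + 8/11 = 371/11

371/11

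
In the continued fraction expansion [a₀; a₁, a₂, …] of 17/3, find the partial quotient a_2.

2

⌊17/3⌋ = 5, remainder 2
⌊3/2⌋ = 1, remainder 1
⌊2/1⌋ = 2, remainder 0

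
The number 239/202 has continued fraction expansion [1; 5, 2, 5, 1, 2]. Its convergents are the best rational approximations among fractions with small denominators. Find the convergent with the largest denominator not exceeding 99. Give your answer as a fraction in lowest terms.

84/71

List convergents until the denominator exceeds the bound:
a_0 = 1: 1/1  (≤ bound)
a_1 = 5: 6/5  (≤ bound)
a_2 = 2: 13/11  (≤ bound)
a_3 = 5: 71/60  (≤ bound)
a_4 = 1: 84/71  (≤ bound)
a_5 = 2: 239/202  (> 99, stop)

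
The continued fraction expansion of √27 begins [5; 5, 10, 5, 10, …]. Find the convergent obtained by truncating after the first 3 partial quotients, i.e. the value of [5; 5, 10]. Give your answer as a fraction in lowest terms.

Start with 10.
5 + 1/(10/1) = 5 + 1/10 = 51/10
5 + 1/(51/10) = 5 + 10/51 = 265/51

265/51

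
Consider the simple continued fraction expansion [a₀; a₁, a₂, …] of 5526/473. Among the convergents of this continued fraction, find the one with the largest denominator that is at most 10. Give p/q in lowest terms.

35/3

List convergents until the denominator exceeds the bound:
a_0 = 11: 11/1  (≤ bound)
a_1 = 1: 12/1  (≤ bound)
a_2 = 2: 35/3  (≤ bound)
a_3 = 6: 222/19  (> 10, stop)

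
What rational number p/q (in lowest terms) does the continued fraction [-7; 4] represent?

-27/4

Build up convergents one term at a time:
a_0 = -7: -7/1
a_1 = 4: -27/4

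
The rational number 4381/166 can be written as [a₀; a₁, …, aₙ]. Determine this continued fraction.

[26; 2, 1, 1, 4, 7]

Apply division with remainder until the remainder is 0:
4381 ÷ 166 → quotient 26, remainder 65
166 ÷ 65 → quotient 2, remainder 36
65 ÷ 36 → quotient 1, remainder 29
36 ÷ 29 → quotient 1, remainder 7
29 ÷ 7 → quotient 4, remainder 1
7 ÷ 1 → quotient 7, remainder 0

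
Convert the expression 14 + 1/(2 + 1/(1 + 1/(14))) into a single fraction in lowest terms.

631/44

Compute successive convergents:
a_0 = 14: 14/1
a_1 = 2: 29/2
a_2 = 1: 43/3
a_3 = 14: 631/44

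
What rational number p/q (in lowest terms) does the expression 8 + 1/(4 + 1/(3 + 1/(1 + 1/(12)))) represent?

1787/217

Build up convergents one term at a time:
a_0 = 8: 8/1
a_1 = 4: 33/4
a_2 = 3: 107/13
a_3 = 1: 140/17
a_4 = 12: 1787/217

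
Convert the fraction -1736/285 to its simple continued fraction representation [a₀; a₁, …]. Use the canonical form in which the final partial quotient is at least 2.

[-7; 1, 9, 1, 25]

-1736 ÷ 285 → quotient -7, remainder 259
285 ÷ 259 → quotient 1, remainder 26
259 ÷ 26 → quotient 9, remainder 25
26 ÷ 25 → quotient 1, remainder 1
25 ÷ 1 → quotient 25, remainder 0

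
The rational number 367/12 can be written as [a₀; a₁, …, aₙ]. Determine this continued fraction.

Apply division with remainder until the remainder is 0:
367 ÷ 12 → quotient 30, remainder 7
12 ÷ 7 → quotient 1, remainder 5
7 ÷ 5 → quotient 1, remainder 2
5 ÷ 2 → quotient 2, remainder 1
2 ÷ 1 → quotient 2, remainder 0

[30; 1, 1, 2, 2]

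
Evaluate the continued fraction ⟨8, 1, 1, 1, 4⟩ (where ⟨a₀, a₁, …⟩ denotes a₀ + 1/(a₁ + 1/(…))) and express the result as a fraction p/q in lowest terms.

121/14

a_0 = 8: 8/1
a_1 = 1: 9/1
a_2 = 1: 17/2
a_3 = 1: 26/3
a_4 = 4: 121/14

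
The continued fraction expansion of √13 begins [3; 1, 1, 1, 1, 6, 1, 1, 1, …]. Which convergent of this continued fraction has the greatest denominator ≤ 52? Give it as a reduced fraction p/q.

137/38

a_0 = 3: 3/1  (≤ bound)
a_1 = 1: 4/1  (≤ bound)
a_2 = 1: 7/2  (≤ bound)
a_3 = 1: 11/3  (≤ bound)
a_4 = 1: 18/5  (≤ bound)
a_5 = 6: 119/33  (≤ bound)
a_6 = 1: 137/38  (≤ bound)
a_7 = 1: 256/71  (> 52, stop)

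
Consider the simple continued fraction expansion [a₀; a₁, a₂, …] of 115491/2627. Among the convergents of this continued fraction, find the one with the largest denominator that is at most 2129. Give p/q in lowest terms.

14288/325

a_0 = 43: 43/1  (≤ bound)
a_1 = 1: 44/1  (≤ bound)
a_2 = 26: 1187/27  (≤ bound)
a_3 = 12: 14288/325  (≤ bound)
a_4 = 8: 115491/2627  (> 2129, stop)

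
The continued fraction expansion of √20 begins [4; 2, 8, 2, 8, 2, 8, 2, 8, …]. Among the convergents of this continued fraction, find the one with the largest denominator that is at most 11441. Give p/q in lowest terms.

24476/5473

a_0 = 4: 4/1  (≤ bound)
a_1 = 2: 9/2  (≤ bound)
a_2 = 8: 76/17  (≤ bound)
a_3 = 2: 161/36  (≤ bound)
a_4 = 8: 1364/305  (≤ bound)
a_5 = 2: 2889/646  (≤ bound)
a_6 = 8: 24476/5473  (≤ bound)
a_7 = 2: 51841/11592  (> 11441, stop)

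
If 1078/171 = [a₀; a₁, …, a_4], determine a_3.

Run the Euclidean algorithm, recording each quotient:
1078 ÷ 171 → quotient 6, remainder 52
171 ÷ 52 → quotient 3, remainder 15
52 ÷ 15 → quotient 3, remainder 7
15 ÷ 7 → quotient 2, remainder 1

2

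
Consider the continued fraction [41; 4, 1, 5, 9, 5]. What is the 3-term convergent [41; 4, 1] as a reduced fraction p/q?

a_0 = 41: 41/1
a_1 = 4: 165/4
a_2 = 1: 206/5

206/5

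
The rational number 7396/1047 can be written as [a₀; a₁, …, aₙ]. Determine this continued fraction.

[7; 15, 1, 1, 1, 2, 8]

⌊7396/1047⌋ = 7, remainder 67
⌊1047/67⌋ = 15, remainder 42
⌊67/42⌋ = 1, remainder 25
⌊42/25⌋ = 1, remainder 17
⌊25/17⌋ = 1, remainder 8
⌊17/8⌋ = 2, remainder 1
⌊8/1⌋ = 8, remainder 0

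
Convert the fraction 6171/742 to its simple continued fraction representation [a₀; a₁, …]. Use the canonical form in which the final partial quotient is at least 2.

6171 ÷ 742 → quotient 8, remainder 235
742 ÷ 235 → quotient 3, remainder 37
235 ÷ 37 → quotient 6, remainder 13
37 ÷ 13 → quotient 2, remainder 11
13 ÷ 11 → quotient 1, remainder 2
11 ÷ 2 → quotient 5, remainder 1
2 ÷ 1 → quotient 2, remainder 0

[8; 3, 6, 2, 1, 5, 2]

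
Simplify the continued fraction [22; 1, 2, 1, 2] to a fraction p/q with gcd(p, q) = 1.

250/11

a_0 = 22: 22/1
a_1 = 1: 23/1
a_2 = 2: 68/3
a_3 = 1: 91/4
a_4 = 2: 250/11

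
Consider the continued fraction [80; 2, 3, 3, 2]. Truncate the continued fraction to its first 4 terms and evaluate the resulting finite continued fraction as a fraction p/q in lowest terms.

1850/23

Start with 3.
3 + 1/(3/1) = 3 + 1/3 = 10/3
2 + 1/(10/3) = 2 + 3/10 = 23/10
80 + 1/(23/10) = 80 + 10/23 = 1850/23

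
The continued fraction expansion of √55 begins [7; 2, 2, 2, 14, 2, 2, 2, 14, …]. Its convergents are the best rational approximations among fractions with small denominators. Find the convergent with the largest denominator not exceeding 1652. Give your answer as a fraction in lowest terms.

a_0 = 7: 7/1  (≤ bound)
a_1 = 2: 15/2  (≤ bound)
a_2 = 2: 37/5  (≤ bound)
a_3 = 2: 89/12  (≤ bound)
a_4 = 14: 1283/173  (≤ bound)
a_5 = 2: 2655/358  (≤ bound)
a_6 = 2: 6593/889  (≤ bound)
a_7 = 2: 15841/2136  (> 1652, stop)

6593/889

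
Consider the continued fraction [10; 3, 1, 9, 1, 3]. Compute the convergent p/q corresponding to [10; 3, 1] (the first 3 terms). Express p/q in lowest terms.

Start with 1.
3 + 1/(1/1) = 3 + 1/1 = 4/1
10 + 1/(4/1) = 10 + 1/4 = 41/4

41/4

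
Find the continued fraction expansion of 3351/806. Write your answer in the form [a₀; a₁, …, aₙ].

Apply division with remainder until the remainder is 0:
⌊3351/806⌋ = 4, remainder 127
⌊806/127⌋ = 6, remainder 44
⌊127/44⌋ = 2, remainder 39
⌊44/39⌋ = 1, remainder 5
⌊39/5⌋ = 7, remainder 4
⌊5/4⌋ = 1, remainder 1
⌊4/1⌋ = 4, remainder 0

[4; 6, 2, 1, 7, 1, 4]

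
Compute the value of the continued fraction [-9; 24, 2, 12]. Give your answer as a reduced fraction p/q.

Use the convergent recurrence hₖ = aₖ·hₖ₋₁ + hₖ₋₂ (and likewise for the denominators kₖ):
a_0 = -9: -9/1
a_1 = 24: -215/24
a_2 = 2: -439/49
a_3 = 12: -5483/612

-5483/612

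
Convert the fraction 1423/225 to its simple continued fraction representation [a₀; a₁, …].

1423 ÷ 225 → quotient 6, remainder 73
225 ÷ 73 → quotient 3, remainder 6
73 ÷ 6 → quotient 12, remainder 1
6 ÷ 1 → quotient 6, remainder 0

[6; 3, 12, 6]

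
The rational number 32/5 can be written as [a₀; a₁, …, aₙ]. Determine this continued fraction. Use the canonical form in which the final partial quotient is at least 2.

32 ÷ 5 → quotient 6, remainder 2
5 ÷ 2 → quotient 2, remainder 1
2 ÷ 1 → quotient 2, remainder 0

[6; 2, 2]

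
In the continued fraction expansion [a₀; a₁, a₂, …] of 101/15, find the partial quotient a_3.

1

Run the Euclidean algorithm, recording each quotient:
101 ÷ 15 → quotient 6, remainder 11
15 ÷ 11 → quotient 1, remainder 4
11 ÷ 4 → quotient 2, remainder 3
4 ÷ 3 → quotient 1, remainder 1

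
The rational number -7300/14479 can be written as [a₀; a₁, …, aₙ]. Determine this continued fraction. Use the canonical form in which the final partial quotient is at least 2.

Apply division with remainder until the remainder is 0:
-7300 ÷ 14479 → quotient -1, remainder 7179
14479 ÷ 7179 → quotient 2, remainder 121
7179 ÷ 121 → quotient 59, remainder 40
121 ÷ 40 → quotient 3, remainder 1
40 ÷ 1 → quotient 40, remainder 0

[-1; 2, 59, 3, 40]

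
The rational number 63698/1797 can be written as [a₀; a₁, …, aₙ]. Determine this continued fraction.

[35; 2, 4, 4, 1, 8, 1, 3]

63698 = 35·1797 + 803, so a_0 = 35
1797 = 2·803 + 191, so a_1 = 2
803 = 4·191 + 39, so a_2 = 4
191 = 4·39 + 35, so a_3 = 4
39 = 1·35 + 4, so a_4 = 1
35 = 8·4 + 3, so a_5 = 8
4 = 1·3 + 1, so a_6 = 1
3 = 3·1 + 0, so a_7 = 3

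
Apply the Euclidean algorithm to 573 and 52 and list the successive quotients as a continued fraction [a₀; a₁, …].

573 = 11·52 + 1, so a_0 = 11
52 = 52·1 + 0, so a_1 = 52

[11; 52]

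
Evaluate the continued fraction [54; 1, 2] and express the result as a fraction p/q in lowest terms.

164/3

a_0 = 54: 54/1
a_1 = 1: 55/1
a_2 = 2: 164/3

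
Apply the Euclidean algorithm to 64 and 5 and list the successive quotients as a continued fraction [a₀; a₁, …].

[12; 1, 4]

64 ÷ 5 → quotient 12, remainder 4
5 ÷ 4 → quotient 1, remainder 1
4 ÷ 1 → quotient 4, remainder 0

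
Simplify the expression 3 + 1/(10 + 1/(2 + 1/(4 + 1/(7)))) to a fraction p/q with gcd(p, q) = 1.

2102/679

Start with 7.
4 + 1/(7/1) = 4 + 1/7 = 29/7
2 + 1/(29/7) = 2 + 7/29 = 65/29
10 + 1/(65/29) = 10 + 29/65 = 679/65
3 + 1/(679/65) = 3 + 65/679 = 2102/679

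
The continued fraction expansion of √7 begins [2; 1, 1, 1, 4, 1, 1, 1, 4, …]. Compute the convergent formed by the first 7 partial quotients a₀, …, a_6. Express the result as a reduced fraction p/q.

82/31

a_0 = 2: 2/1
a_1 = 1: 3/1
a_2 = 1: 5/2
a_3 = 1: 8/3
a_4 = 4: 37/14
a_5 = 1: 45/17
a_6 = 1: 82/31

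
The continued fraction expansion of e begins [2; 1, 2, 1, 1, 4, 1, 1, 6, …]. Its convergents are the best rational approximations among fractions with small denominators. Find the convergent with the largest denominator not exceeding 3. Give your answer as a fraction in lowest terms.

8/3

List convergents until the denominator exceeds the bound:
a_0 = 2: 2/1  (≤ bound)
a_1 = 1: 3/1  (≤ bound)
a_2 = 2: 8/3  (≤ bound)
a_3 = 1: 11/4  (> 3, stop)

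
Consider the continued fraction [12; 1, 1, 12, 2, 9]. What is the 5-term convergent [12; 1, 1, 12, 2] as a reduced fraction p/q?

Starting at the tail and folding back:
Start with 2.
12 + 1/(2/1) = 12 + 1/2 = 25/2
1 + 1/(25/2) = 1 + 2/25 = 27/25
1 + 1/(27/25) = 1 + 25/27 = 52/27
12 + 1/(52/27) = 12 + 27/52 = 651/52

651/52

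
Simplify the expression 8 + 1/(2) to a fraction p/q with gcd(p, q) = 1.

Start with 2.
8 + 1/(2/1) = 8 + 1/2 = 17/2

17/2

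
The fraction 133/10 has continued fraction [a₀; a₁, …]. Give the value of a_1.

133 = 13·10 + 3, so a_0 = 13
10 = 3·3 + 1, so a_1 = 3

3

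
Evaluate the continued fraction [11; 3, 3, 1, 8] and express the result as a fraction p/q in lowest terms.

Work from the innermost term outward:
Start with 8.
1 + 1/(8/1) = 1 + 1/8 = 9/8
3 + 1/(9/8) = 3 + 8/9 = 35/9
3 + 1/(35/9) = 3 + 9/35 = 114/35
11 + 1/(114/35) = 11 + 35/114 = 1289/114

1289/114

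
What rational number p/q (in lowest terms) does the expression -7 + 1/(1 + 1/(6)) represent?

-43/7

Starting at the tail and folding back:
Start with 6.
1 + 1/(6/1) = 1 + 1/6 = 7/6
-7 + 1/(7/6) = -7 + 6/7 = -43/7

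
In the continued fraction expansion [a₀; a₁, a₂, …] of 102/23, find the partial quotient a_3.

⌊102/23⌋ = 4, remainder 10
⌊23/10⌋ = 2, remainder 3
⌊10/3⌋ = 3, remainder 1
⌊3/1⌋ = 3, remainder 0

3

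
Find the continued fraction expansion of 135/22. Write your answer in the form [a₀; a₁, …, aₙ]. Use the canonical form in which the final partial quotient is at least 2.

Repeatedly divide and take the remainder:
⌊135/22⌋ = 6, remainder 3
⌊22/3⌋ = 7, remainder 1
⌊3/1⌋ = 3, remainder 0

[6; 7, 3]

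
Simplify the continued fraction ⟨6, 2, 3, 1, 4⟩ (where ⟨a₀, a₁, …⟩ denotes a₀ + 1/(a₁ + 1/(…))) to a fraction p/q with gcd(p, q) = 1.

Build up convergents one term at a time:
a_0 = 6: 6/1
a_1 = 2: 13/2
a_2 = 3: 45/7
a_3 = 1: 58/9
a_4 = 4: 277/43

277/43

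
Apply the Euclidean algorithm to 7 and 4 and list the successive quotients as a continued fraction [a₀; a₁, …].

7 = 1·4 + 3, so a_0 = 1
4 = 1·3 + 1, so a_1 = 1
3 = 3·1 + 0, so a_2 = 3

[1; 1, 3]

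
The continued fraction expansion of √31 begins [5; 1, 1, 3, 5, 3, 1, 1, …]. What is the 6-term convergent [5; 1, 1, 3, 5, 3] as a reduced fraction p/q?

Compute successive convergents:
a_0 = 5: 5/1
a_1 = 1: 6/1
a_2 = 1: 11/2
a_3 = 3: 39/7
a_4 = 5: 206/37
a_5 = 3: 657/118

657/118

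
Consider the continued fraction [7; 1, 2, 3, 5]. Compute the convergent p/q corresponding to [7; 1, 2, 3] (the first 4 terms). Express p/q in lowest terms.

77/10

a_0 = 7: 7/1
a_1 = 1: 8/1
a_2 = 2: 23/3
a_3 = 3: 77/10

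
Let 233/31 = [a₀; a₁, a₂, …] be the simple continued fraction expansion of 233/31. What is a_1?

1

233 = 7·31 + 16, so a_0 = 7
31 = 1·16 + 15, so a_1 = 1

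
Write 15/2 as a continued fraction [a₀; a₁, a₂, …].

15 ÷ 2 → quotient 7, remainder 1
2 ÷ 1 → quotient 2, remainder 0

[7; 2]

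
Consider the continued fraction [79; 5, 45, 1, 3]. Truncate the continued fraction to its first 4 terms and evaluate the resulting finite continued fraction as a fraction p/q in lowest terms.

18295/231

Use the convergent recurrence hₖ = aₖ·hₖ₋₁ + hₖ₋₂ (and likewise for the denominators kₖ):
a_0 = 79: 79/1
a_1 = 5: 396/5
a_2 = 45: 17899/226
a_3 = 1: 18295/231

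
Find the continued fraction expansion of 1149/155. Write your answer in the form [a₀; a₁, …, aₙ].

Apply division with remainder until the remainder is 0:
1149 ÷ 155 → quotient 7, remainder 64
155 ÷ 64 → quotient 2, remainder 27
64 ÷ 27 → quotient 2, remainder 10
27 ÷ 10 → quotient 2, remainder 7
10 ÷ 7 → quotient 1, remainder 3
7 ÷ 3 → quotient 2, remainder 1
3 ÷ 1 → quotient 3, remainder 0

[7; 2, 2, 2, 1, 2, 3]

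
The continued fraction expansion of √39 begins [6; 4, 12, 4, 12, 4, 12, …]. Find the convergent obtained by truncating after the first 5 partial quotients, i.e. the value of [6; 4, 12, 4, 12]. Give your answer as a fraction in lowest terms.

Work from the innermost term outward:
Start with 12.
4 + 1/(12/1) = 4 + 1/12 = 49/12
12 + 1/(49/12) = 12 + 12/49 = 600/49
4 + 1/(600/49) = 4 + 49/600 = 2449/600
6 + 1/(2449/600) = 6 + 600/2449 = 15294/2449

15294/2449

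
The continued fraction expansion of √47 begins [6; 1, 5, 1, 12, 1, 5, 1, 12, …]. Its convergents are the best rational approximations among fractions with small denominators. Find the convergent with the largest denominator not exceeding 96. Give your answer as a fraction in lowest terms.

a_0 = 6: 6/1  (≤ bound)
a_1 = 1: 7/1  (≤ bound)
a_2 = 5: 41/6  (≤ bound)
a_3 = 1: 48/7  (≤ bound)
a_4 = 12: 617/90  (≤ bound)
a_5 = 1: 665/97  (> 96, stop)

617/90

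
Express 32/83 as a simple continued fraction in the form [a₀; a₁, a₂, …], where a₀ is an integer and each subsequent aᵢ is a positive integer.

[0; 2, 1, 1, 2, 6]

Run the Euclidean algorithm, recording each quotient:
32 = 0·83 + 32, so a_0 = 0
83 = 2·32 + 19, so a_1 = 2
32 = 1·19 + 13, so a_2 = 1
19 = 1·13 + 6, so a_3 = 1
13 = 2·6 + 1, so a_4 = 2
6 = 6·1 + 0, so a_5 = 6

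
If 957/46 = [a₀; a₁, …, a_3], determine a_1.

Run the Euclidean algorithm, recording each quotient:
⌊957/46⌋ = 20, remainder 37
⌊46/37⌋ = 1, remainder 9

1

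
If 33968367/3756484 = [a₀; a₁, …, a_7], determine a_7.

33968367 ÷ 3756484 → quotient 9, remainder 160011
3756484 ÷ 160011 → quotient 23, remainder 76231
160011 ÷ 76231 → quotient 2, remainder 7549
76231 ÷ 7549 → quotient 10, remainder 741
7549 ÷ 741 → quotient 10, remainder 139
741 ÷ 139 → quotient 5, remainder 46
139 ÷ 46 → quotient 3, remainder 1
46 ÷ 1 → quotient 46, remainder 0

46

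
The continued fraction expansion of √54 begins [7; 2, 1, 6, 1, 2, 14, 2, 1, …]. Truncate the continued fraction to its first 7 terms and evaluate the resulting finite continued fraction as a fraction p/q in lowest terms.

6959/947

Start with 14.
2 + 1/(14/1) = 2 + 1/14 = 29/14
1 + 1/(29/14) = 1 + 14/29 = 43/29
6 + 1/(43/29) = 6 + 29/43 = 287/43
1 + 1/(287/43) = 1 + 43/287 = 330/287
2 + 1/(330/287) = 2 + 287/330 = 947/330
7 + 1/(947/330) = 7 + 330/947 = 6959/947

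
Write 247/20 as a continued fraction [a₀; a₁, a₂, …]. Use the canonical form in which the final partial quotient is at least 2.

247 ÷ 20 → quotient 12, remainder 7
20 ÷ 7 → quotient 2, remainder 6
7 ÷ 6 → quotient 1, remainder 1
6 ÷ 1 → quotient 6, remainder 0

[12; 2, 1, 6]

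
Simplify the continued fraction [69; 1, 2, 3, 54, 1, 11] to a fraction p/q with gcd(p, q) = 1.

Use the convergent recurrence hₖ = aₖ·hₖ₋₁ + hₖ₋₂ (and likewise for the denominators kₖ):
a_0 = 69: 69/1
a_1 = 1: 70/1
a_2 = 2: 209/3
a_3 = 3: 697/10
a_4 = 54: 37847/543
a_5 = 1: 38544/553
a_6 = 11: 461831/6626

461831/6626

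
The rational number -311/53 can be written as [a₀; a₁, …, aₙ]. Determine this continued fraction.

[-6; 7, 1, 1, 3]

⌊-311/53⌋ = -6, remainder 7
⌊53/7⌋ = 7, remainder 4
⌊7/4⌋ = 1, remainder 3
⌊4/3⌋ = 1, remainder 1
⌊3/1⌋ = 3, remainder 0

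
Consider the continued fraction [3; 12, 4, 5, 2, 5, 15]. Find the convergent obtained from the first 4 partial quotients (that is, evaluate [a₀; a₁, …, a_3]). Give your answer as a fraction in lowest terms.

a_0 = 3: 3/1
a_1 = 12: 37/12
a_2 = 4: 151/49
a_3 = 5: 792/257

792/257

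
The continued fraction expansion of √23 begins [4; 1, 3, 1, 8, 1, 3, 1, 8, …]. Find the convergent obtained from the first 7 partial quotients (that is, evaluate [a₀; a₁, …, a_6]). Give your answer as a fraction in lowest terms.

916/191

a_0 = 4: 4/1
a_1 = 1: 5/1
a_2 = 3: 19/4
a_3 = 1: 24/5
a_4 = 8: 211/44
a_5 = 1: 235/49
a_6 = 3: 916/191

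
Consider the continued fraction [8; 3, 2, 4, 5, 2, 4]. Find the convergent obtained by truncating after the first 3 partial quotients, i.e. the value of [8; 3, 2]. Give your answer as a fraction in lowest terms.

a_0 = 8: 8/1
a_1 = 3: 25/3
a_2 = 2: 58/7

58/7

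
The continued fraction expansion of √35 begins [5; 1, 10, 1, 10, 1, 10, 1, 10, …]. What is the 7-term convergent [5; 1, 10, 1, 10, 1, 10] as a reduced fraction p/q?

9235/1561

Work from the innermost term outward:
Start with 10.
1 + 1/(10/1) = 1 + 1/10 = 11/10
10 + 1/(11/10) = 10 + 10/11 = 120/11
1 + 1/(120/11) = 1 + 11/120 = 131/120
10 + 1/(131/120) = 10 + 120/131 = 1430/131
1 + 1/(1430/131) = 1 + 131/1430 = 1561/1430
5 + 1/(1561/1430) = 5 + 1430/1561 = 9235/1561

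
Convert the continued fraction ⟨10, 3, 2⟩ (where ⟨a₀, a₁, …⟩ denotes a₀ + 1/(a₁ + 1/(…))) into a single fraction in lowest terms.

72/7

a_0 = 10: 10/1
a_1 = 3: 31/3
a_2 = 2: 72/7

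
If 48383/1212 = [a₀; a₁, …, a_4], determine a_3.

2

48383 ÷ 1212 → quotient 39, remainder 1115
1212 ÷ 1115 → quotient 1, remainder 97
1115 ÷ 97 → quotient 11, remainder 48
97 ÷ 48 → quotient 2, remainder 1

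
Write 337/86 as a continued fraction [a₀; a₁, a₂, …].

337 = 3·86 + 79, so a_0 = 3
86 = 1·79 + 7, so a_1 = 1
79 = 11·7 + 2, so a_2 = 11
7 = 3·2 + 1, so a_3 = 3
2 = 2·1 + 0, so a_4 = 2

[3; 1, 11, 3, 2]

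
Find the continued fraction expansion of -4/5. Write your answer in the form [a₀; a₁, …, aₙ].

[-1; 5]

⌊-4/5⌋ = -1, remainder 1
⌊5/1⌋ = 5, remainder 0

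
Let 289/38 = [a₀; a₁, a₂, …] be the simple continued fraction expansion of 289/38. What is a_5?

7

⌊289/38⌋ = 7, remainder 23
⌊38/23⌋ = 1, remainder 15
⌊23/15⌋ = 1, remainder 8
⌊15/8⌋ = 1, remainder 7
⌊8/7⌋ = 1, remainder 1
⌊7/1⌋ = 7, remainder 0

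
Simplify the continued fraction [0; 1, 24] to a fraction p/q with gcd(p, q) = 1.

24/25

Start with 24.
1 + 1/(24/1) = 1 + 1/24 = 25/24
0 + 1/(25/24) = 0 + 24/25 = 24/25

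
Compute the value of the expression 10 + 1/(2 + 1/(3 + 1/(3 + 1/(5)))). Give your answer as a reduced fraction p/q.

1273/122

Collapse the nested fraction from the inside out:
Start with 5.
3 + 1/(5/1) = 3 + 1/5 = 16/5
3 + 1/(16/5) = 3 + 5/16 = 53/16
2 + 1/(53/16) = 2 + 16/53 = 122/53
10 + 1/(122/53) = 10 + 53/122 = 1273/122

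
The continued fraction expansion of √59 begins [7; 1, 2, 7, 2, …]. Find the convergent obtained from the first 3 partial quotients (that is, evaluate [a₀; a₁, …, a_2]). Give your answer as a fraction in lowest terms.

23/3

Start with 2.
1 + 1/(2/1) = 1 + 1/2 = 3/2
7 + 1/(3/2) = 7 + 2/3 = 23/3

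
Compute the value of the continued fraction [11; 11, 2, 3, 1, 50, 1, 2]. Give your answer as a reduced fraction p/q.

176245/15896

Start with 2.
1 + 1/(2/1) = 1 + 1/2 = 3/2
50 + 1/(3/2) = 50 + 2/3 = 152/3
1 + 1/(152/3) = 1 + 3/152 = 155/152
3 + 1/(155/152) = 3 + 152/155 = 617/155
2 + 1/(617/155) = 2 + 155/617 = 1389/617
11 + 1/(1389/617) = 11 + 617/1389 = 15896/1389
11 + 1/(15896/1389) = 11 + 1389/15896 = 176245/15896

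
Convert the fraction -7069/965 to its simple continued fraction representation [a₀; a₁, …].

Apply division with remainder until the remainder is 0:
-7069 = -8·965 + 651, so a_0 = -8
965 = 1·651 + 314, so a_1 = 1
651 = 2·314 + 23, so a_2 = 2
314 = 13·23 + 15, so a_3 = 13
23 = 1·15 + 8, so a_4 = 1
15 = 1·8 + 7, so a_5 = 1
8 = 1·7 + 1, so a_6 = 1
7 = 7·1 + 0, so a_7 = 7

[-8; 1, 2, 13, 1, 1, 1, 7]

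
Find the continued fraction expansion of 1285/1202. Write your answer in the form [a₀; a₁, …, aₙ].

[1; 14, 2, 13, 3]

Apply division with remainder until the remainder is 0:
1285 = 1·1202 + 83, so a_0 = 1
1202 = 14·83 + 40, so a_1 = 14
83 = 2·40 + 3, so a_2 = 2
40 = 13·3 + 1, so a_3 = 13
3 = 3·1 + 0, so a_4 = 3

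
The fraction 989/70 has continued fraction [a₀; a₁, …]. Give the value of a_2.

Apply division with remainder until the remainder is 0:
989 = 14·70 + 9, so a_0 = 14
70 = 7·9 + 7, so a_1 = 7
9 = 1·7 + 2, so a_2 = 1

1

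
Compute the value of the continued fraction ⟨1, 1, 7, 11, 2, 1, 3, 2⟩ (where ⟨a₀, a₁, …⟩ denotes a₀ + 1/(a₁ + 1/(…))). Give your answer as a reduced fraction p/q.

4310/2297

Collapse the nested fraction from the inside out:
Start with 2.
3 + 1/(2/1) = 3 + 1/2 = 7/2
1 + 1/(7/2) = 1 + 2/7 = 9/7
2 + 1/(9/7) = 2 + 7/9 = 25/9
11 + 1/(25/9) = 11 + 9/25 = 284/25
7 + 1/(284/25) = 7 + 25/284 = 2013/284
1 + 1/(2013/284) = 1 + 284/2013 = 2297/2013
1 + 1/(2297/2013) = 1 + 2013/2297 = 4310/2297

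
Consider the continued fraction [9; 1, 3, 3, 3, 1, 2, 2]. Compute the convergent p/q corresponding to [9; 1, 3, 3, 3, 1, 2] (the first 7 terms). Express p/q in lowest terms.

1514/155

a_0 = 9: 9/1
a_1 = 1: 10/1
a_2 = 3: 39/4
a_3 = 3: 127/13
a_4 = 3: 420/43
a_5 = 1: 547/56
a_6 = 2: 1514/155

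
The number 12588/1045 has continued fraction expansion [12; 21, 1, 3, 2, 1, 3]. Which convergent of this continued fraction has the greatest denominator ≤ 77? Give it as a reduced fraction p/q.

265/22

List convergents until the denominator exceeds the bound:
a_0 = 12: 12/1  (≤ bound)
a_1 = 21: 253/21  (≤ bound)
a_2 = 1: 265/22  (≤ bound)
a_3 = 3: 1048/87  (> 77, stop)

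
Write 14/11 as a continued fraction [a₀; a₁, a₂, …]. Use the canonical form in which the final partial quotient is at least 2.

Apply division with remainder until the remainder is 0:
⌊14/11⌋ = 1, remainder 3
⌊11/3⌋ = 3, remainder 2
⌊3/2⌋ = 1, remainder 1
⌊2/1⌋ = 2, remainder 0

[1; 3, 1, 2]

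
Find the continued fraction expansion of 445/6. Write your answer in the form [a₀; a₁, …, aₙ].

[74; 6]

445 = 74·6 + 1, so a_0 = 74
6 = 6·1 + 0, so a_1 = 6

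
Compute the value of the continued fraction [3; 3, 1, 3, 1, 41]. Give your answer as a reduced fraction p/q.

Start with 41.
1 + 1/(41/1) = 1 + 1/41 = 42/41
3 + 1/(42/41) = 3 + 41/42 = 167/42
1 + 1/(167/42) = 1 + 42/167 = 209/167
3 + 1/(209/167) = 3 + 167/209 = 794/209
3 + 1/(794/209) = 3 + 209/794 = 2591/794

2591/794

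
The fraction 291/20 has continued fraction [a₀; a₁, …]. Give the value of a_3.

4

⌊291/20⌋ = 14, remainder 11
⌊20/11⌋ = 1, remainder 9
⌊11/9⌋ = 1, remainder 2
⌊9/2⌋ = 4, remainder 1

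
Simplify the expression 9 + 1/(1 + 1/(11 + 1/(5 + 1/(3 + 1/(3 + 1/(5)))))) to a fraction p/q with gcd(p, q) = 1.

Use the convergent recurrence hₖ = aₖ·hₖ₋₁ + hₖ₋₂ (and likewise for the denominators kₖ):
a_0 = 9: 9/1
a_1 = 1: 10/1
a_2 = 11: 119/12
a_3 = 5: 605/61
a_4 = 3: 1934/195
a_5 = 3: 6407/646
a_6 = 5: 33969/3425

33969/3425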